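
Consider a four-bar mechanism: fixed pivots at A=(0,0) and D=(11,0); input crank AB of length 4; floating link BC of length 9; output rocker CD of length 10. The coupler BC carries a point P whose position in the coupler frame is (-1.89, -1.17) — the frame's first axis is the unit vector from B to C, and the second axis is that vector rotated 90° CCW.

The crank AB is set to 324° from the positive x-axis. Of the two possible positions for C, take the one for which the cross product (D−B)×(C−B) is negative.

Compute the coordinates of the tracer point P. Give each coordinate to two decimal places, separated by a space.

1.19 -1.49

A=(0,0), D=(11.00,0)
B = A + 4.00·(cos324°, sin324°) = (3.2361, -2.3511)
|BD| = 8.1121
circle(B,9.00) ∩ circle(D,10.00): a=2.8850, h=8.5251
  candidates: C₊=(3.5264,6.6442) cross=69.156; C₋=(8.4680,-9.6742) cross=-69.156
  mode - wants cross < 0 → take C=(8.4680,-9.6742) (cross=-69.156)
ex = (C−B)/|BC| = (0.5813,-0.8137); ey = (0.8137,0.5813)
P = B + -1.89·ex + -1.17·ey = (1.1854,-1.4935)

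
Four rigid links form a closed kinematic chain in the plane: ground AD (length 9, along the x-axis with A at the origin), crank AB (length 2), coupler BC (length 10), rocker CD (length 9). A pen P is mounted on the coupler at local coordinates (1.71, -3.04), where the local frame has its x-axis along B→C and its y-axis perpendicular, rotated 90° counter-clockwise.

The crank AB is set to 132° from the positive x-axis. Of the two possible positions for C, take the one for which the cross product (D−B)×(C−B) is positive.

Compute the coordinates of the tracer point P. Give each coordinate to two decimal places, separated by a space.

2.00 0.49

A=(0,0), D=(9.00,0)
B = A + 2.00·(cos132°, sin132°) = (-1.3383, 1.4863)
|BD| = 10.4446
circle(B,10.00) ∩ circle(D,9.00): a=6.1318, h=7.8994
  candidates: C₊=(5.8553,8.4327) cross=82.506; C₋=(3.6071,-7.2053) cross=-82.506
  mode + wants cross > 0 → take C=(5.8553,8.4327) (cross=82.506)
ex = (C−B)/|BC| = (0.7194,0.6946); ey = (-0.6946,0.7194)
P = B + 1.71·ex + -3.04·ey = (2.0035,0.4873)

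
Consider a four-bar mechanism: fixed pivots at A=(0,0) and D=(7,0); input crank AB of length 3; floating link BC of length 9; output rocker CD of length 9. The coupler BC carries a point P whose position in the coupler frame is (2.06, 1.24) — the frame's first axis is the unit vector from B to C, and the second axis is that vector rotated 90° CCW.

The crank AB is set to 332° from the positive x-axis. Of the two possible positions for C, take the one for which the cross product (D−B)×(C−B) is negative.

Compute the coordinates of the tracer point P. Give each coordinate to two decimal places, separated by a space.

4.80 -2.47

A=(0,0), D=(7.00,0)
B = A + 3.00·(cos332°, sin332°) = (2.6488, -1.4084)
|BD| = 4.5734
circle(B,9.00) ∩ circle(D,9.00): a=2.2867, h=8.7047
  candidates: C₊=(2.1438,7.5774) cross=39.810; C₋=(7.5051,-8.9858) cross=-39.810
  mode - wants cross < 0 → take C=(7.5051,-8.9858) (cross=-39.810)
ex = (C−B)/|BC| = (0.5396,-0.8419); ey = (0.8419,0.5396)
P = B + 2.06·ex + 1.24·ey = (4.8044,-2.4737)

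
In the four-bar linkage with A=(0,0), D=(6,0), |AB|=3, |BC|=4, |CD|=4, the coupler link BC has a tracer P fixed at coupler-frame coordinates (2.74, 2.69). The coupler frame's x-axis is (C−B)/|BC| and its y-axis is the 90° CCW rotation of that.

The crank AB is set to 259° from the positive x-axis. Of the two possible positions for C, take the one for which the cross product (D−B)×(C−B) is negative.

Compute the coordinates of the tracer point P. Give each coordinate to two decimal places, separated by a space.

2.24 -0.34

A=(0,0), D=(6.00,0)
B = A + 3.00·(cos259°, sin259°) = (-0.5724, -2.9449)
|BD| = 7.2020
circle(B,4.00) ∩ circle(D,4.00): a=3.6010, h=1.7415
  candidates: C₊=(2.0017,0.1168) cross=12.542; C₋=(3.4259,-3.0617) cross=-12.542
  mode - wants cross < 0 → take C=(3.4259,-3.0617) (cross=-12.542)
ex = (C−B)/|BC| = (0.9996,-0.0292); ey = (0.0292,0.9996)
P = B + 2.74·ex + 2.69·ey = (2.2449,-0.3360)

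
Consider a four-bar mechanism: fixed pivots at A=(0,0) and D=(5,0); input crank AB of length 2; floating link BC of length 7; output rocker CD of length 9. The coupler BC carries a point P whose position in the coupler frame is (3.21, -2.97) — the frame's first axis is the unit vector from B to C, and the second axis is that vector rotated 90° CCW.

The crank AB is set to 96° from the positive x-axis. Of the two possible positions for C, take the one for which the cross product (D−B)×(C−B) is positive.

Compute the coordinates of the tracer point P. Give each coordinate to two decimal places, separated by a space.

3.69 3.97

A=(0,0), D=(5.00,0)
B = A + 2.00·(cos96°, sin96°) = (-0.2091, 1.9890)
|BD| = 5.5759
circle(B,7.00) ∩ circle(D,9.00): a=-0.0816, h=6.9995
  candidates: C₊=(2.2116,8.5572) cross=39.029; C₋=(-2.7821,-4.5209) cross=-39.029
  mode + wants cross > 0 → take C=(2.2116,8.5572) (cross=39.029)
ex = (C−B)/|BC| = (0.3458,0.9383); ey = (-0.9383,0.3458)
P = B + 3.21·ex + -2.97·ey = (3.6878,3.9739)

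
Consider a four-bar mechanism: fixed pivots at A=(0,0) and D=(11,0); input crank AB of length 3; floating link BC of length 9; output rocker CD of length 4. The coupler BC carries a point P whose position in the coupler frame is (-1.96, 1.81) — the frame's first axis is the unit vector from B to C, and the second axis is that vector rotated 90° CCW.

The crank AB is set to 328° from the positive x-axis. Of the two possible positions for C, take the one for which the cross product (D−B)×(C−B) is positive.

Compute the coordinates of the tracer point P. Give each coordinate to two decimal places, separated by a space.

-0.11 -1.31

A=(0,0), D=(11.00,0)
B = A + 3.00·(cos328°, sin328°) = (2.5441, -1.5898)
|BD| = 8.6040
circle(B,9.00) ∩ circle(D,4.00): a=8.0793, h=3.9654
  candidates: C₊=(9.7517,3.8002) cross=34.119; C₋=(11.2170,-3.9941) cross=-34.119
  mode + wants cross > 0 → take C=(9.7517,3.8002) (cross=34.119)
ex = (C−B)/|BC| = (0.8008,0.5989); ey = (-0.5989,0.8008)
P = B + -1.96·ex + 1.81·ey = (-0.1095,-1.3141)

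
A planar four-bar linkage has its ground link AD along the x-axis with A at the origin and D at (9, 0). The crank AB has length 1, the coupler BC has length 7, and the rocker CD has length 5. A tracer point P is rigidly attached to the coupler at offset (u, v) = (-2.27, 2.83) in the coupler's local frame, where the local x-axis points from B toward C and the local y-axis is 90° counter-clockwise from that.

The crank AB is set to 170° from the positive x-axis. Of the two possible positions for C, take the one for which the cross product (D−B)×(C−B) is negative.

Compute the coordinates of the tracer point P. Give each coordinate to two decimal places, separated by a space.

-1.61 3.75

A=(0,0), D=(9.00,0)
B = A + 1.00·(cos170°, sin170°) = (-0.9848, 0.1736)
|BD| = 9.9863
circle(B,7.00) ∩ circle(D,5.00): a=6.1948, h=3.2595
  candidates: C₊=(5.2657,3.3249) cross=32.551; C₋=(5.1524,-3.1931) cross=-32.551
  mode - wants cross < 0 → take C=(5.1524,-3.1931) (cross=-32.551)
ex = (C−B)/|BC| = (0.8767,-0.4810); ey = (0.4810,0.8767)
P = B + -2.27·ex + 2.83·ey = (-1.6139,3.7466)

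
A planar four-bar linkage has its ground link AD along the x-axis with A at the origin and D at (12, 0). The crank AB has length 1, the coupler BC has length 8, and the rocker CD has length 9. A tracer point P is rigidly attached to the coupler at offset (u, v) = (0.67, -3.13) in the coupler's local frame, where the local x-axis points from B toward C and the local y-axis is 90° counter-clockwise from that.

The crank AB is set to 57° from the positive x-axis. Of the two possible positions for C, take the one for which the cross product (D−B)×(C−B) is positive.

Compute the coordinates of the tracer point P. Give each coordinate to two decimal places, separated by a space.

3.29 -0.80

A=(0,0), D=(12.00,0)
B = A + 1.00·(cos57°, sin57°) = (0.5446, 0.8387)
|BD| = 11.4860
circle(B,8.00) ∩ circle(D,9.00): a=5.0030, h=6.2426
  candidates: C₊=(5.9901,6.6993) cross=71.703; C₋=(5.0785,-5.7526) cross=-71.703
  mode + wants cross > 0 → take C=(5.9901,6.6993) (cross=71.703)
ex = (C−B)/|BC| = (0.6807,0.7326); ey = (-0.7326,0.6807)
P = B + 0.67·ex + -3.13·ey = (3.2937,-0.8010)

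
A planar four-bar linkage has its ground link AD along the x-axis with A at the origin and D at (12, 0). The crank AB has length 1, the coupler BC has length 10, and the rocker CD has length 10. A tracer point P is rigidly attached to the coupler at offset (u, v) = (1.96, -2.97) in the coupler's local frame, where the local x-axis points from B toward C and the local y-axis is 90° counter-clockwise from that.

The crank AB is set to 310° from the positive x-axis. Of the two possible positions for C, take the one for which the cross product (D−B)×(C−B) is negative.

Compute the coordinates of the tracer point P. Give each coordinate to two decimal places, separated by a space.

A=(0,0), D=(12.00,0)
B = A + 1.00·(cos310°, sin310°) = (0.6428, -0.7660)
|BD| = 11.3830
circle(B,10.00) ∩ circle(D,10.00): a=5.6915, h=8.2223
  candidates: C₊=(5.7681,7.8207) cross=93.595; C₋=(6.8747,-8.5867) cross=-93.595
  mode - wants cross < 0 → take C=(6.8747,-8.5867) (cross=-93.595)
ex = (C−B)/|BC| = (0.6232,-0.7821); ey = (0.7821,0.6232)
P = B + 1.96·ex + -2.97·ey = (-0.4585,-4.1498)

-0.46 -4.15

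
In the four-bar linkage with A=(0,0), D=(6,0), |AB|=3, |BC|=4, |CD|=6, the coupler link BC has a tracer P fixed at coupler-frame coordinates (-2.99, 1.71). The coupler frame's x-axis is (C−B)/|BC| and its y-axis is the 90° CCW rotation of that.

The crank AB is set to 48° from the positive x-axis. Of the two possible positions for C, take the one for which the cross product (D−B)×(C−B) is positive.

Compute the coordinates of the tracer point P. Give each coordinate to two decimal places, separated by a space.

A=(0,0), D=(6.00,0)
B = A + 3.00·(cos48°, sin48°) = (2.0074, 2.2294)
|BD| = 4.5729
circle(B,4.00) ∩ circle(D,6.00): a=0.0996, h=3.9988
  candidates: C₊=(4.0439,5.6722) cross=18.286; C₋=(0.1449,-1.3105) cross=-18.286
  mode + wants cross > 0 → take C=(4.0439,5.6722) (cross=18.286)
ex = (C−B)/|BC| = (0.5091,0.8607); ey = (-0.8607,0.5091)
P = B + -2.99·ex + 1.71·ey = (-0.9867,0.5266)

-0.99 0.53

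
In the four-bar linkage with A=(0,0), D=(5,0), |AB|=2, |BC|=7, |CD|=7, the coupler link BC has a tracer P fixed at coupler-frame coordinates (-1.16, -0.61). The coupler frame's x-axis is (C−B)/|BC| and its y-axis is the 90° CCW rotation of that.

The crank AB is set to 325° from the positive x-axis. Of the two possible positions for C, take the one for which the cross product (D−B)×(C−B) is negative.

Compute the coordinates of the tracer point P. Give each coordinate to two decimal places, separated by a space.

0.49 -0.52

A=(0,0), D=(5.00,0)
B = A + 2.00·(cos325°, sin325°) = (1.6383, -1.1472)
|BD| = 3.5520
circle(B,7.00) ∩ circle(D,7.00): a=1.7760, h=6.7709
  candidates: C₊=(1.1324,5.8345) cross=24.051; C₋=(5.5059,-6.9817) cross=-24.051
  mode - wants cross < 0 → take C=(5.5059,-6.9817) (cross=-24.051)
ex = (C−B)/|BC| = (0.5525,-0.8335); ey = (0.8335,0.5525)
P = B + -1.16·ex + -0.61·ey = (0.4890,-0.5173)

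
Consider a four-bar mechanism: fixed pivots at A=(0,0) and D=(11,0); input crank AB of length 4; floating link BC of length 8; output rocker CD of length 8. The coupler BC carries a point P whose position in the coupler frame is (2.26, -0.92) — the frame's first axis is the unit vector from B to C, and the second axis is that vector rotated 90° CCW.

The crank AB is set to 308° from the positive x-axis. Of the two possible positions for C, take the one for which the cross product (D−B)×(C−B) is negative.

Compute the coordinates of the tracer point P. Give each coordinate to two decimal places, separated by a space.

A=(0,0), D=(11.00,0)
B = A + 4.00·(cos308°, sin308°) = (2.4626, -3.1520)
|BD| = 9.1006
circle(B,8.00) ∩ circle(D,8.00): a=4.5503, h=6.5799
  candidates: C₊=(4.4524,4.5966) cross=59.881; C₋=(9.0103,-7.7486) cross=-59.881
  mode - wants cross < 0 → take C=(9.0103,-7.7486) (cross=-59.881)
ex = (C−B)/|BC| = (0.8185,-0.5746); ey = (0.5746,0.8185)
P = B + 2.26·ex + -0.92·ey = (3.7837,-5.2036)

3.78 -5.20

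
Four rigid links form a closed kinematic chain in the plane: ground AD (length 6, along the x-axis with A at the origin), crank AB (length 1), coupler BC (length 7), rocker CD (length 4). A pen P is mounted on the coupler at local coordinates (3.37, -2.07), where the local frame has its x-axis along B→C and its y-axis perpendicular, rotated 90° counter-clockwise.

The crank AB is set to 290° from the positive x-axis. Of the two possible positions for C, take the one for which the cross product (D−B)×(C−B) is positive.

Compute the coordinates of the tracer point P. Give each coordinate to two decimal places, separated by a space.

4.20 -0.07

A=(0,0), D=(6.00,0)
B = A + 1.00·(cos290°, sin290°) = (0.3420, -0.9397)
|BD| = 5.7355
circle(B,7.00) ∩ circle(D,4.00): a=5.7446, h=4.0000
  candidates: C₊=(5.3536,3.9474) cross=22.942; C₋=(6.6643,-3.9444) cross=-22.942
  mode + wants cross > 0 → take C=(5.3536,3.9474) (cross=22.942)
ex = (C−B)/|BC| = (0.7159,0.6982); ey = (-0.6982,0.7159)
P = B + 3.37·ex + -2.07·ey = (4.1999,-0.0689)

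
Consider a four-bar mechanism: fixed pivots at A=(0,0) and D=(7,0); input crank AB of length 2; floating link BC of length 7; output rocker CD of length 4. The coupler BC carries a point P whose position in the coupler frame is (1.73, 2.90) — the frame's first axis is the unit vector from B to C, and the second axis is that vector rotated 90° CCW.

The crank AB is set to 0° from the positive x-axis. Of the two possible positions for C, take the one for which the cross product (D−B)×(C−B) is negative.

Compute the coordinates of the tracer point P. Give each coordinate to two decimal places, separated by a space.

5.06 1.43

A=(0,0), D=(7.00,0)
B = A + 2.00·(cos0°, sin0°) = (2.0000, 0.0000)
|BD| = 5.0000
circle(B,7.00) ∩ circle(D,4.00): a=5.8000, h=3.9192
  candidates: C₊=(7.8000,3.9192) cross=19.596; C₋=(7.8000,-3.9192) cross=-19.596
  mode - wants cross < 0 → take C=(7.8000,-3.9192) (cross=-19.596)
ex = (C−B)/|BC| = (0.8286,-0.5599); ey = (0.5599,0.8286)
P = B + 1.73·ex + 2.90·ey = (5.0571,1.4343)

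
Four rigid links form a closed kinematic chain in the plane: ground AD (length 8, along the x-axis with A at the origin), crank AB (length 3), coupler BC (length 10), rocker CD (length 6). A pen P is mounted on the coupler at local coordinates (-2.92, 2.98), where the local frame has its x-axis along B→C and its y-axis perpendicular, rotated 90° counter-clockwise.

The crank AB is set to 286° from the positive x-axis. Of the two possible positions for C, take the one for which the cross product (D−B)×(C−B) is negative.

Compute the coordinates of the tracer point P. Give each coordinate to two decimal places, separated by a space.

A=(0,0), D=(8.00,0)
B = A + 3.00·(cos286°, sin286°) = (0.8269, -2.8838)
|BD| = 7.7311
circle(B,10.00) ∩ circle(D,6.00): a=8.0047, h=5.9938
  candidates: C₊=(6.0181,5.6632) cross=46.338; C₋=(10.4896,-5.4591) cross=-46.338
  mode - wants cross < 0 → take C=(10.4896,-5.4591) (cross=-46.338)
ex = (C−B)/|BC| = (0.9663,-0.2575); ey = (0.2575,0.9663)
P = B + -2.92·ex + 2.98·ey = (-1.2271,0.7477)

-1.23 0.75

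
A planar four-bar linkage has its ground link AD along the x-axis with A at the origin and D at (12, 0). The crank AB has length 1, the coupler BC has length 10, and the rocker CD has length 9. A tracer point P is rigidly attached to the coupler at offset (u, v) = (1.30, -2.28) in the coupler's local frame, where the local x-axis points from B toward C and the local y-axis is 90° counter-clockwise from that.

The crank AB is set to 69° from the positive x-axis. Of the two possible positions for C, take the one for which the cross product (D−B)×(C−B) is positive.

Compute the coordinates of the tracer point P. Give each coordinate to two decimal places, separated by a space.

2.87 0.18

A=(0,0), D=(12.00,0)
B = A + 1.00·(cos69°, sin69°) = (0.3584, 0.9336)
|BD| = 11.6790
circle(B,10.00) ∩ circle(D,9.00): a=6.6529, h=7.4658
  candidates: C₊=(7.5868,7.8437) cross=87.193; C₋=(6.3932,-7.0402) cross=-87.193
  mode + wants cross > 0 → take C=(7.5868,7.8437) (cross=87.193)
ex = (C−B)/|BC| = (0.7228,0.6910); ey = (-0.6910,0.7228)
P = B + 1.30·ex + -2.28·ey = (2.8736,0.1838)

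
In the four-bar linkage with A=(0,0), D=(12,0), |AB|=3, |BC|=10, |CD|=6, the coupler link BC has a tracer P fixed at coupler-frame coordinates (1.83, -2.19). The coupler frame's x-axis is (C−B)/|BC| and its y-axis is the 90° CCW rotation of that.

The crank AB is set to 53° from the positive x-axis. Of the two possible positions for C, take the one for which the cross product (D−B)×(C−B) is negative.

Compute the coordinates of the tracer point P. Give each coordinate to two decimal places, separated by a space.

A=(0,0), D=(12.00,0)
B = A + 3.00·(cos53°, sin53°) = (1.8054, 2.3959)
|BD| = 10.4723
circle(B,10.00) ∩ circle(D,6.00): a=8.2918, h=5.5898
  candidates: C₊=(11.1562,5.9404) cross=58.538; C₋=(8.5985,-4.9427) cross=-58.538
  mode - wants cross < 0 → take C=(8.5985,-4.9427) (cross=-58.538)
ex = (C−B)/|BC| = (0.6793,-0.7339); ey = (0.7339,0.6793)
P = B + 1.83·ex + -2.19·ey = (1.4414,-0.4347)

1.44 -0.43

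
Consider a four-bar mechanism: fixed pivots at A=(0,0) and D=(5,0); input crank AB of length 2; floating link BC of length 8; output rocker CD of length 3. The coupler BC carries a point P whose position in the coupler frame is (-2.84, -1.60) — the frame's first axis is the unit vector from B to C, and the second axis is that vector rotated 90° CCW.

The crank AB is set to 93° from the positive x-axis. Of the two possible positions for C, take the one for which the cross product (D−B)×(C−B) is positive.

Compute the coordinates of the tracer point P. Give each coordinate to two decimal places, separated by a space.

A=(0,0), D=(5.00,0)
B = A + 2.00·(cos93°, sin93°) = (-0.1047, 1.9973)
|BD| = 5.4815
circle(B,8.00) ∩ circle(D,3.00): a=7.7576, h=1.9543
  candidates: C₊=(7.8317,0.9906) cross=10.712; C₋=(6.4076,-2.6493) cross=-10.712
  mode + wants cross > 0 → take C=(7.8317,0.9906) (cross=10.712)
ex = (C−B)/|BC| = (0.9921,-0.1258); ey = (0.1258,0.9921)
P = B + -2.84·ex + -1.60·ey = (-3.1234,0.7673)

-3.12 0.77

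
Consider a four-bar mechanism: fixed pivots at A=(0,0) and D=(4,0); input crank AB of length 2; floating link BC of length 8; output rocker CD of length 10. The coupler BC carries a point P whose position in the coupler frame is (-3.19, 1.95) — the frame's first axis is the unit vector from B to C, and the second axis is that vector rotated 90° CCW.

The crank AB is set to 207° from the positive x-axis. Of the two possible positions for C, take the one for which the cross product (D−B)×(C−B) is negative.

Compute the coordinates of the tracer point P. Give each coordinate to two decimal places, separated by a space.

-0.29 2.52

A=(0,0), D=(4.00,0)
B = A + 2.00·(cos207°, sin207°) = (-1.7820, -0.9080)
|BD| = 5.8529
circle(B,8.00) ∩ circle(D,10.00): a=-0.1490, h=7.9986
  candidates: C₊=(-3.1700,6.9707) cross=46.815; C₋=(-0.6883,-8.8329) cross=-46.815
  mode - wants cross < 0 → take C=(-0.6883,-8.8329) (cross=-46.815)
ex = (C−B)/|BC| = (0.1367,-0.9906); ey = (0.9906,0.1367)
P = B + -3.19·ex + 1.95·ey = (-0.2864,2.5187)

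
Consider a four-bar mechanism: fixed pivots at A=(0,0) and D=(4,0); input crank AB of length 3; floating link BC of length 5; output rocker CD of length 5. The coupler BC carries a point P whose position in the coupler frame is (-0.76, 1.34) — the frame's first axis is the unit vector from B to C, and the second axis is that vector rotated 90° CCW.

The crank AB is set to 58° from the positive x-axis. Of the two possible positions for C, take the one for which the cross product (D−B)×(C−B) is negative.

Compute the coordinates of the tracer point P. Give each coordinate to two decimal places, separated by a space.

3.13 2.64

A=(0,0), D=(4.00,0)
B = A + 3.00·(cos58°, sin58°) = (1.5898, 2.5441)
|BD| = 3.5046
circle(B,5.00) ∩ circle(D,5.00): a=1.7523, h=4.6829
  candidates: C₊=(6.1944,4.4927) cross=16.411; C₋=(-0.6047,-1.9486) cross=-16.411
  mode - wants cross < 0 → take C=(-0.6047,-1.9486) (cross=-16.411)
ex = (C−B)/|BC| = (-0.4389,-0.8985); ey = (0.8985,-0.4389)
P = B + -0.76·ex + 1.34·ey = (3.1274,2.6389)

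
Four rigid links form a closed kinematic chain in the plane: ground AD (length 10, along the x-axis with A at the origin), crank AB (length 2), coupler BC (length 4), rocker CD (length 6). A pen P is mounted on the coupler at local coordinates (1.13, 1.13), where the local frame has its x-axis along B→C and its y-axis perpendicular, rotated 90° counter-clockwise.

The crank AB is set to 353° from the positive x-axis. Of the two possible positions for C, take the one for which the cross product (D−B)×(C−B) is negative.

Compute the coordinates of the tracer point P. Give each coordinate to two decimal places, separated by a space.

3.58 -0.23

A=(0,0), D=(10.00,0)
B = A + 2.00·(cos353°, sin353°) = (1.9851, -0.2437)
|BD| = 8.0186
circle(B,4.00) ∩ circle(D,6.00): a=2.7622, h=2.8931
  candidates: C₊=(4.6581,2.7320) cross=23.199; C₋=(4.8340,-3.0516) cross=-23.199
  mode - wants cross < 0 → take C=(4.8340,-3.0516) (cross=-23.199)
ex = (C−B)/|BC| = (0.7122,-0.7020); ey = (0.7020,0.7122)
P = B + 1.13·ex + 1.13·ey = (3.5831,-0.2321)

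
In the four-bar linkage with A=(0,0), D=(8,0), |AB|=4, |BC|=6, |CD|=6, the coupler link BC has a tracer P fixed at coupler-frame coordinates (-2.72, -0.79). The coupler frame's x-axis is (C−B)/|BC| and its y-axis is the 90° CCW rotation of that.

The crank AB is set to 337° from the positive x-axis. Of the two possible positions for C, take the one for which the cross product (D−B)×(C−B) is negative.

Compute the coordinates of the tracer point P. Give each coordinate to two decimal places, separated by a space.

A=(0,0), D=(8.00,0)
B = A + 4.00·(cos337°, sin337°) = (3.6820, -1.5629)
|BD| = 4.5921
circle(B,6.00) ∩ circle(D,6.00): a=2.2961, h=5.5433
  candidates: C₊=(3.9544,4.4309) cross=25.456; C₋=(7.7277,-5.9938) cross=-25.456
  mode - wants cross < 0 → take C=(7.7277,-5.9938) (cross=-25.456)
ex = (C−B)/|BC| = (0.6743,-0.7385); ey = (0.7385,0.6743)
P = B + -2.72·ex + -0.79·ey = (1.2646,-0.0869)

1.26 -0.09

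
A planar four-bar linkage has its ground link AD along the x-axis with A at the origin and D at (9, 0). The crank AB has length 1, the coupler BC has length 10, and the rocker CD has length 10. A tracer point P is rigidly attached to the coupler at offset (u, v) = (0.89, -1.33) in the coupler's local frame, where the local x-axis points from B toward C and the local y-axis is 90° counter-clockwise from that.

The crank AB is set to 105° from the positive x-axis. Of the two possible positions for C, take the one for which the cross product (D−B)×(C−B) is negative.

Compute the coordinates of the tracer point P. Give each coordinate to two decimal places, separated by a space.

-1.16 -0.35

A=(0,0), D=(9.00,0)
B = A + 1.00·(cos105°, sin105°) = (-0.2588, 0.9659)
|BD| = 9.3091
circle(B,10.00) ∩ circle(D,10.00): a=4.6545, h=8.8507
  candidates: C₊=(5.2890,9.2859) cross=82.392; C₋=(3.4522,-8.3200) cross=-82.392
  mode - wants cross < 0 → take C=(3.4522,-8.3200) (cross=-82.392)
ex = (C−B)/|BC| = (0.3711,-0.9286); ey = (0.9286,0.3711)
P = B + 0.89·ex + -1.33·ey = (-1.1636,-0.3541)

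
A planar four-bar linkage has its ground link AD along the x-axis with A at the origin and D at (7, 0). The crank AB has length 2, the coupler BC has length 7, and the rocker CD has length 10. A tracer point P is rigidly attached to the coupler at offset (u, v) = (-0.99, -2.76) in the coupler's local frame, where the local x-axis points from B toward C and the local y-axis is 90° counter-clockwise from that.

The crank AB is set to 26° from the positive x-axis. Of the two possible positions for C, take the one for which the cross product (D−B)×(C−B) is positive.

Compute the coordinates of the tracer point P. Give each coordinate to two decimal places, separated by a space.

4.68 0.32

A=(0,0), D=(7.00,0)
B = A + 2.00·(cos26°, sin26°) = (1.7976, 0.8767)
|BD| = 5.2758
circle(B,7.00) ∩ circle(D,10.00): a=-2.1955, h=6.6468
  candidates: C₊=(0.7372,7.7960) cross=35.067; C₋=(-1.4720,-5.3128) cross=-35.067
  mode + wants cross > 0 → take C=(0.7372,7.7960) (cross=35.067)
ex = (C−B)/|BC| = (-0.1515,0.9885); ey = (-0.9885,-0.1515)
P = B + -0.99·ex + -2.76·ey = (4.6757,0.3163)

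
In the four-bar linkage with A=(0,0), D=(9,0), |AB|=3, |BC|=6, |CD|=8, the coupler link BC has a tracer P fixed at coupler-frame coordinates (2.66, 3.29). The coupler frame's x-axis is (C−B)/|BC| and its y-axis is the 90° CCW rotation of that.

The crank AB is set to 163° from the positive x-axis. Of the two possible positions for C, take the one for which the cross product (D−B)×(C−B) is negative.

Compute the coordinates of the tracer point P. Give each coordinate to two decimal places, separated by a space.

1.30 1.58

A=(0,0), D=(9.00,0)
B = A + 3.00·(cos163°, sin163°) = (-2.8689, 0.8771)
|BD| = 11.9013
circle(B,6.00) ∩ circle(D,8.00): a=4.7743, h=3.6340
  candidates: C₊=(2.1602,4.1494) cross=43.249; C₋=(1.6246,-3.0989) cross=-43.249
  mode - wants cross < 0 → take C=(1.6246,-3.0989) (cross=-43.249)
ex = (C−B)/|BC| = (0.7489,-0.6627); ey = (0.6627,0.7489)
P = B + 2.66·ex + 3.29·ey = (1.3034,1.5784)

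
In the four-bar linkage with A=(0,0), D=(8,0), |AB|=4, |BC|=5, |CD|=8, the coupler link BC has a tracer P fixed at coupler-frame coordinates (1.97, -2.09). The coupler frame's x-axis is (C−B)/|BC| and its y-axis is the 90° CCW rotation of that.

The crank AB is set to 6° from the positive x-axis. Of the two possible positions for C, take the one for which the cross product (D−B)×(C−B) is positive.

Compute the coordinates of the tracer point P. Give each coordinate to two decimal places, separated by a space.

4.89 3.14

A=(0,0), D=(8.00,0)
B = A + 4.00·(cos6°, sin6°) = (3.9781, 0.4181)
|BD| = 4.0436
circle(B,5.00) ∩ circle(D,8.00): a=-2.8007, h=4.1420
  candidates: C₊=(1.6207,4.8275) cross=16.749; C₋=(0.7642,-3.4121) cross=-16.749
  mode + wants cross > 0 → take C=(1.6207,4.8275) (cross=16.749)
ex = (C−B)/|BC| = (-0.4715,0.8819); ey = (-0.8819,-0.4715)
P = B + 1.97·ex + -2.09·ey = (4.8924,3.1408)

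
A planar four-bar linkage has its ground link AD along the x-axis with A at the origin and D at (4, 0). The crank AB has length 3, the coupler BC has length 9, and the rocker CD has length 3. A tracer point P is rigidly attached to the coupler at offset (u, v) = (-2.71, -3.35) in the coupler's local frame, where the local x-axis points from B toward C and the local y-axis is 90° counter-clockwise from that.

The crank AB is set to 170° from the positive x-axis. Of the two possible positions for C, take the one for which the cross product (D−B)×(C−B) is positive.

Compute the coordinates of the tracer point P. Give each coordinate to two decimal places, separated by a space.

A=(0,0), D=(4.00,0)
B = A + 3.00·(cos170°, sin170°) = (-2.9544, 0.5209)
|BD| = 6.9739
circle(B,9.00) ∩ circle(D,3.00): a=8.6491, h=2.4888
  candidates: C₊=(5.8564,2.3567) cross=17.356; C₋=(5.4846,-2.6069) cross=-17.356
  mode + wants cross > 0 → take C=(5.8564,2.3567) (cross=17.356)
ex = (C−B)/|BC| = (0.9790,0.2040); ey = (-0.2040,0.9790)
P = B + -2.71·ex + -3.35·ey = (-4.9242,-3.3114)

-4.92 -3.31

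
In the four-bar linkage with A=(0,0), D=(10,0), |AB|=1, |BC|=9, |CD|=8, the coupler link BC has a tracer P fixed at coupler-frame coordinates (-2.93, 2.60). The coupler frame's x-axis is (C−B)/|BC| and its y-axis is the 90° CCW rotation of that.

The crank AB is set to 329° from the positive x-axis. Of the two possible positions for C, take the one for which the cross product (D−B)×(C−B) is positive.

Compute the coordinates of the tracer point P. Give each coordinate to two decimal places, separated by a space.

A=(0,0), D=(10.00,0)
B = A + 1.00·(cos329°, sin329°) = (0.8572, -0.5150)
|BD| = 9.1573
circle(B,9.00) ∩ circle(D,8.00): a=5.5069, h=7.1186
  candidates: C₊=(5.9550,6.9020) cross=65.187; C₋=(6.7557,-7.3126) cross=-65.187
  mode + wants cross > 0 → take C=(5.9550,6.9020) (cross=65.187)
ex = (C−B)/|BC| = (0.5664,0.8241); ey = (-0.8241,0.5664)
P = B + -2.93·ex + 2.60·ey = (-2.9451,-1.4570)

-2.95 -1.46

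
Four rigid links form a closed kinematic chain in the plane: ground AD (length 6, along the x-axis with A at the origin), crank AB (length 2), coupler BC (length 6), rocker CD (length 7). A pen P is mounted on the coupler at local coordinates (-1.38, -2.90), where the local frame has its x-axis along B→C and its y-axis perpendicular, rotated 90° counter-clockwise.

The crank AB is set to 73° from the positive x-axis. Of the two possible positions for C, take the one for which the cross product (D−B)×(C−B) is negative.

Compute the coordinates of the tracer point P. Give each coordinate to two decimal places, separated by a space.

-2.25 3.42

A=(0,0), D=(6.00,0)
B = A + 2.00·(cos73°, sin73°) = (0.5847, 1.9126)
|BD| = 5.7431
circle(B,6.00) ∩ circle(D,7.00): a=1.7397, h=5.7422
  candidates: C₊=(4.1375,6.7477) cross=32.978; C₋=(0.3129,-4.0812) cross=-32.978
  mode - wants cross < 0 → take C=(0.3129,-4.0812) (cross=-32.978)
ex = (C−B)/|BC| = (-0.0453,-0.9990); ey = (0.9990,-0.0453)
P = B + -1.38·ex + -2.90·ey = (-2.2497,3.4226)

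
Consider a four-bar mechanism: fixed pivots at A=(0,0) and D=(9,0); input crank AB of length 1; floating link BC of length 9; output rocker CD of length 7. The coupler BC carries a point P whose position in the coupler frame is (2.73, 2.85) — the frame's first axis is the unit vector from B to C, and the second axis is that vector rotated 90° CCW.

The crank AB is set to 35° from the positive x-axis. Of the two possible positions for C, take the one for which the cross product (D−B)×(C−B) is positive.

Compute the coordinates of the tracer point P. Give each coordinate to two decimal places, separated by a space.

A=(0,0), D=(9.00,0)
B = A + 1.00·(cos35°, sin35°) = (0.8192, 0.5736)
|BD| = 8.2009
circle(B,9.00) ∩ circle(D,7.00): a=6.0515, h=6.6618
  candidates: C₊=(7.3217,6.7958) cross=54.633; C₋=(6.3899,-6.4952) cross=-54.633
  mode + wants cross > 0 → take C=(7.3217,6.7958) (cross=54.633)
ex = (C−B)/|BC| = (0.7225,0.6914); ey = (-0.6914,0.7225)
P = B + 2.73·ex + 2.85·ey = (0.8212,4.5201)

0.82 4.52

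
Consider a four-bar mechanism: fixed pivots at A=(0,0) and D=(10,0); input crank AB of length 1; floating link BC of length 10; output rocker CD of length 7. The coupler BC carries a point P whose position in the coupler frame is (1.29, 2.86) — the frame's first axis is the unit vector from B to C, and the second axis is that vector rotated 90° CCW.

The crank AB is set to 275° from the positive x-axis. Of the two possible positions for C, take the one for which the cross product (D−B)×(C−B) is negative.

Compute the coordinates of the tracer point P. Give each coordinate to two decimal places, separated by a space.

A=(0,0), D=(10.00,0)
B = A + 1.00·(cos275°, sin275°) = (0.0872, -0.9962)
|BD| = 9.9628
circle(B,10.00) ∩ circle(D,7.00): a=7.5409, h=6.5677
  candidates: C₊=(6.9336,6.2926) cross=65.432; C₋=(8.2470,-6.7769) cross=-65.432
  mode - wants cross < 0 → take C=(8.2470,-6.7769) (cross=-65.432)
ex = (C−B)/|BC| = (0.8160,-0.5781); ey = (0.5781,0.8160)
P = B + 1.29·ex + 2.86·ey = (2.7931,0.5918)

2.79 0.59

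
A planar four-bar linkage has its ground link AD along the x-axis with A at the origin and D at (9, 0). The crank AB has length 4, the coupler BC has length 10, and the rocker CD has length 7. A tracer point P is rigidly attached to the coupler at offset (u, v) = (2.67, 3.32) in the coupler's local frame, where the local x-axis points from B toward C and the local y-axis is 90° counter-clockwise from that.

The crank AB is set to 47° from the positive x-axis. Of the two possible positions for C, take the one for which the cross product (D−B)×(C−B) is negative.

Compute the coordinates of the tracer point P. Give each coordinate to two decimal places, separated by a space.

6.78 1.59

A=(0,0), D=(9.00,0)
B = A + 4.00·(cos47°, sin47°) = (2.7280, 2.9254)
|BD| = 6.9207
circle(B,10.00) ∩ circle(D,7.00): a=7.1449, h=6.9964
  candidates: C₊=(12.1606,6.2458) cross=48.420; C₋=(6.2458,-6.4354) cross=-48.420
  mode - wants cross < 0 → take C=(6.2458,-6.4354) (cross=-48.420)
ex = (C−B)/|BC| = (0.3518,-0.9361); ey = (0.9361,0.3518)
P = B + 2.67·ex + 3.32·ey = (6.7750,1.5940)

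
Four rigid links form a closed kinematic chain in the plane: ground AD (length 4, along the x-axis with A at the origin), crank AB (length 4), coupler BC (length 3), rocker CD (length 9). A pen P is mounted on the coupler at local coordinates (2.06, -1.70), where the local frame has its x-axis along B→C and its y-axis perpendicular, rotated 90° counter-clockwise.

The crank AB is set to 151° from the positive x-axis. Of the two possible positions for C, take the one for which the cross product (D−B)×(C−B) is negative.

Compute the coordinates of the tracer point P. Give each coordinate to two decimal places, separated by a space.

A=(0,0), D=(4.00,0)
B = A + 4.00·(cos151°, sin151°) = (-3.4985, 1.9392)
|BD| = 7.7452
circle(B,3.00) ∩ circle(D,9.00): a=-0.7755, h=2.8980
  candidates: C₊=(-3.5236,4.9391) cross=22.446; C₋=(-4.9749,-0.6723) cross=-22.446
  mode - wants cross < 0 → take C=(-4.9749,-0.6723) (cross=-22.446)
ex = (C−B)/|BC| = (-0.4921,-0.8705); ey = (0.8705,-0.4921)
P = B + 2.06·ex + -1.70·ey = (-5.9921,0.9826)

-5.99 0.98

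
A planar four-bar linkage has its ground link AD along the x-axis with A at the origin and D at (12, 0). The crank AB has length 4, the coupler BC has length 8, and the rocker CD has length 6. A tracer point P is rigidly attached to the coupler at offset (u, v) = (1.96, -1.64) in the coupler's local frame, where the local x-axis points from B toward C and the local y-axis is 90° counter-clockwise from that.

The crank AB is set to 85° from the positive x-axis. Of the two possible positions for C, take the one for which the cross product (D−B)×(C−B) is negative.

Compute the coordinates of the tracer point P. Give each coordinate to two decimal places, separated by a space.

0.66 1.45

A=(0,0), D=(12.00,0)
B = A + 4.00·(cos85°, sin85°) = (0.3486, 3.9848)
|BD| = 12.3139
circle(B,8.00) ∩ circle(D,6.00): a=7.2939, h=3.2862
  candidates: C₊=(8.3135,4.7339) cross=40.466; C₋=(6.1866,-1.4849) cross=-40.466
  mode - wants cross < 0 → take C=(6.1866,-1.4849) (cross=-40.466)
ex = (C−B)/|BC| = (0.7298,-0.6837); ey = (0.6837,0.7298)
P = B + 1.96·ex + -1.64·ey = (0.6577,1.4479)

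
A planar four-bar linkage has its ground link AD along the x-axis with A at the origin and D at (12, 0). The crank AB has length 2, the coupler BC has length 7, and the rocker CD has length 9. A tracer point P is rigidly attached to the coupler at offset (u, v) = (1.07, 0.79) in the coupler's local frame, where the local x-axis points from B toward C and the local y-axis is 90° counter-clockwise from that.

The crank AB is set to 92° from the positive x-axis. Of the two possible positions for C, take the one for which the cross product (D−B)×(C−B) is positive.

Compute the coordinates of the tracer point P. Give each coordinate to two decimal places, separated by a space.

0.30 3.27

A=(0,0), D=(12.00,0)
B = A + 2.00·(cos92°, sin92°) = (-0.0698, 1.9988)
|BD| = 12.2342
circle(B,7.00) ∩ circle(D,9.00): a=4.8093, h=5.0863
  candidates: C₊=(5.5059,6.2311) cross=62.227; C₋=(3.8439,-3.8049) cross=-62.227
  mode + wants cross > 0 → take C=(5.5059,6.2311) (cross=62.227)
ex = (C−B)/|BC| = (0.7965,0.6046); ey = (-0.6046,0.7965)
P = B + 1.07·ex + 0.79·ey = (0.3048,3.2750)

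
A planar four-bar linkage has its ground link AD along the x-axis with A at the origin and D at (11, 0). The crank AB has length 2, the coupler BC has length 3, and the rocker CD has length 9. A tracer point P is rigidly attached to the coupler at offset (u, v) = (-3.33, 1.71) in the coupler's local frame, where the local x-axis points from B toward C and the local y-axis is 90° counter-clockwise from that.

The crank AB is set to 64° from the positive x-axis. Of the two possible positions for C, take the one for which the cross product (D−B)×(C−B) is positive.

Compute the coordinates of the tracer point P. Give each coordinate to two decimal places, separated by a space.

-2.65 0.54

A=(0,0), D=(11.00,0)
B = A + 2.00·(cos64°, sin64°) = (0.8767, 1.7976)
|BD| = 10.2816
circle(B,3.00) ∩ circle(D,9.00): a=1.6394, h=2.5124
  candidates: C₊=(2.9302,3.9847) cross=25.832; C₋=(2.0516,-0.9628) cross=-25.832
  mode + wants cross > 0 → take C=(2.9302,3.9847) (cross=25.832)
ex = (C−B)/|BC| = (0.6845,0.7290); ey = (-0.7290,0.6845)
P = B + -3.33·ex + 1.71·ey = (-2.6492,0.5404)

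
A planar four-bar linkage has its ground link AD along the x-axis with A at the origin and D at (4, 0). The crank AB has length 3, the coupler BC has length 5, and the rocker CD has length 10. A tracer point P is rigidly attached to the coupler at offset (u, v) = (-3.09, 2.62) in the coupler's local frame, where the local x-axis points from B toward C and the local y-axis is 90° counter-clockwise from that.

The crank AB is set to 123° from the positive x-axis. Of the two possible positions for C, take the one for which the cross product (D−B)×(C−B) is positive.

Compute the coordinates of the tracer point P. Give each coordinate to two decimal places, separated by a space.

A=(0,0), D=(4.00,0)
B = A + 3.00·(cos123°, sin123°) = (-1.6339, 2.5160)
|BD| = 6.1702
circle(B,5.00) ∩ circle(D,10.00): a=-2.9925, h=4.0056
  candidates: C₊=(-2.7330,7.3937) cross=24.715; C₋=(-5.9997,0.0788) cross=-24.715
  mode + wants cross > 0 → take C=(-2.7330,7.3937) (cross=24.715)
ex = (C−B)/|BC| = (-0.2198,0.9755); ey = (-0.9755,-0.2198)
P = B + -3.09·ex + 2.62·ey = (-3.5106,-1.0743)

-3.51 -1.07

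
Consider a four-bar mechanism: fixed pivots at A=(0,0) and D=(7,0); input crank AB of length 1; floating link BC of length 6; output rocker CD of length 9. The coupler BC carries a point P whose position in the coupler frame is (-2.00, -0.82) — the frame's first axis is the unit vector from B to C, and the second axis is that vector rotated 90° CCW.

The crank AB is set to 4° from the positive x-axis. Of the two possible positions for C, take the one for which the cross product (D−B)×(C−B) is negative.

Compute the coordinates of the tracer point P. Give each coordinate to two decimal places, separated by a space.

0.46 2.16

A=(0,0), D=(7.00,0)
B = A + 1.00·(cos4°, sin4°) = (0.9976, 0.0698)
|BD| = 6.0028
circle(B,6.00) ∩ circle(D,9.00): a=-0.7468, h=5.9533
  candidates: C₊=(0.3200,6.0314) cross=35.737; C₋=(0.1816,-5.8745) cross=-35.737
  mode - wants cross < 0 → take C=(0.1816,-5.8745) (cross=-35.737)
ex = (C−B)/|BC| = (-0.1360,-0.9907); ey = (0.9907,-0.1360)
P = B + -2.00·ex + -0.82·ey = (0.4572,2.1627)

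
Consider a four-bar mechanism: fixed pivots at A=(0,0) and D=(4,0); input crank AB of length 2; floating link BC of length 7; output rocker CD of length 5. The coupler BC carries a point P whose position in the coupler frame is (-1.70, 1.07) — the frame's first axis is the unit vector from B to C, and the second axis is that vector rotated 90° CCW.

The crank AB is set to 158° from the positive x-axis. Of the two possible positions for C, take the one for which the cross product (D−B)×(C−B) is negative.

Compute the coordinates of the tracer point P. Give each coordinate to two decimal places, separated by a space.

A=(0,0), D=(4.00,0)
B = A + 2.00·(cos158°, sin158°) = (-1.8544, 0.7492)
|BD| = 5.9021
circle(B,7.00) ∩ circle(D,5.00): a=4.9842, h=4.9150
  candidates: C₊=(3.7135,4.9918) cross=29.009; C₋=(2.4656,-4.7587) cross=-29.009
  mode - wants cross < 0 → take C=(2.4656,-4.7587) (cross=-29.009)
ex = (C−B)/|BC| = (0.6171,-0.7869); ey = (0.7869,0.6171)
P = B + -1.70·ex + 1.07·ey = (-2.0616,2.7472)

-2.06 2.75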